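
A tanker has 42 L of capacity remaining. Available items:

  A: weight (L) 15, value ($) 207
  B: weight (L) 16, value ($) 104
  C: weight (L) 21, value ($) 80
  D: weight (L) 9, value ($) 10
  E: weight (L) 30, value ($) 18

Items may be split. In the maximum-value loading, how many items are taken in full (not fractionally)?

Greedy by value/weight ratio, highest first.
Order: A (207/15=13.80) > B (104/16=6.50) > C (80/21=3.81) > D (10/9=1.11) > E (18/30=0.60)
Fill: take A (15 @ 207) → take B (16 @ 104) → take 11/21 of C → 41.90; 42/42 used.
2 item(s) taken whole; one partial (take 11/21 of C).

2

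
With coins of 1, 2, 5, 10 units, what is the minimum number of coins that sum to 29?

29 = 2×10 + 1×5 + 2×2
Total coins = 2 + 1 + 2 = 5

5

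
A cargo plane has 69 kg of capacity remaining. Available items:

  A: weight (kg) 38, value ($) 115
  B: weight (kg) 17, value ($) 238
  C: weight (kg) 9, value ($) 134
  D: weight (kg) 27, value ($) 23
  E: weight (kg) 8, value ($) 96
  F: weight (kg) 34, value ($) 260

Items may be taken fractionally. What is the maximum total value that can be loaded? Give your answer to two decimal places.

731.03

Ratios (sorted): C 14.89, B 14.00, E 12.00, F 7.65, A 3.03, D 0.85
take C (9 @ 134); take B (17 @ 238); take E (8 @ 96); take F (34 @ 260); take 1/38 of A → 3.03. Capacity used 69/69.
Total value = 731.03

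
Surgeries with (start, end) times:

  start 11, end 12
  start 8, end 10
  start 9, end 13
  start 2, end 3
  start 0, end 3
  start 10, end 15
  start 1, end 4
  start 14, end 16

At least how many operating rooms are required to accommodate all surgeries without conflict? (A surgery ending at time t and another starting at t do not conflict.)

3

Count concurrent intervals with a sweep; the peak is the room count.
starts: [0, 1, 2, 8, 9, 10, 11, 14]
ends:   [3, 3, 4, 10, 12, 13, 15, 16]
s0→1 s1→2 s2→3  — peak 3.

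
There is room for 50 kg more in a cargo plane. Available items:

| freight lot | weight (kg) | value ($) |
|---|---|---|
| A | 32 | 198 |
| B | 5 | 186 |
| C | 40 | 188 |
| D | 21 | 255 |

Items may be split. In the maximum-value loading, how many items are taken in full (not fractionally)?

2

Order: B (186/5=37.20) > D (255/21=12.14) > A (198/32=6.19) > C (188/40=4.70)
Fill: take B (5 @ 186) → take D (21 @ 255) → take 24/32 of A → 148.50; 50/50 used.
2 item(s) taken whole; one partial (take 24/32 of A).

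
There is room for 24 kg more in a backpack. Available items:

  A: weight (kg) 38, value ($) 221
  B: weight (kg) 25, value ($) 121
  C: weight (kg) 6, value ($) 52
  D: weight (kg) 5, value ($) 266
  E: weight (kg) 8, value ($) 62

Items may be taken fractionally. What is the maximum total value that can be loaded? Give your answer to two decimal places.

Ratios (sorted): D 53.20, C 8.67, E 7.75, A 5.82, B 4.84
take D (5 @ 266); take C (6 @ 52); take E (8 @ 62); take 5/38 of A → 29.08. Capacity used 24/24.
Total value = 409.08

409.08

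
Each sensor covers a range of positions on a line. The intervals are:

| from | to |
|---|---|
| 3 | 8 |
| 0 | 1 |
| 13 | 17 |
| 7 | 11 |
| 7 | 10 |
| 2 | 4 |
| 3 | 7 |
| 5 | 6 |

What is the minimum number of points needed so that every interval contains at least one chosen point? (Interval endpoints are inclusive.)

5

Process intervals by earliest right end; each time one isn't hit yet, stab at its right endpoint.
Sorted: [0,1] [2,4] [5,6] [3,7] [3,8] [7,10] [7,11] [13,17]
{[0,1]} hit by 1; {[2,4]} hit by 4; {[5,6],[3,7],[3,8]} hit by 6; {[7,10],[7,11]} hit by 10; {[13,17]} hit by 17.
Points: 1, 4, 6, 10, 17 (5 total).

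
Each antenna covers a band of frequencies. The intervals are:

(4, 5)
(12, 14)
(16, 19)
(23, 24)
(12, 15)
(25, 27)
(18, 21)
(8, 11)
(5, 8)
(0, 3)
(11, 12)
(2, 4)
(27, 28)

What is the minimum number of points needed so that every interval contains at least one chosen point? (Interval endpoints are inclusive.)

By right end: [0,3]  [2,4]  [4,5]  [5,8]  [8,11]  [11,12]  [12,14]  [12,15]  [16,19]  [18,21]  [23,24]  [25,27]  [27,28]
[0,3] uncovered → point at 3; [4,5] uncovered → point at 5; [8,11] uncovered → point at 11; [12,14] uncovered → point at 14; [16,19] uncovered → point at 19; [23,24] uncovered → point at 24; [25,27] uncovered → point at 27.
Points: 3, 5, 11, 14, 19, 24, 27 (7 total).

7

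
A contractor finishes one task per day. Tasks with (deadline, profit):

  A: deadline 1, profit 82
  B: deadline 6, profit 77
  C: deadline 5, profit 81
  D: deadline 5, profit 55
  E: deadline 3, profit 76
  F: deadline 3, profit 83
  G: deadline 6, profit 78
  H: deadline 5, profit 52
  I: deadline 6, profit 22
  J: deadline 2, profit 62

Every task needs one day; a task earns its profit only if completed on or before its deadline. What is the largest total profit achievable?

Take jobs in profit order; each goes to the latest open slot no later than its deadline.
By profit: F(d3,83), A(d1,82), C(d5,81), G(d6,78), B(d6,77), E(d3,76), J(d2,62), D(d5,55), H(d5,52), I(d6,22)
F→slot 3; A→slot 1; C→slot 5; G→slot 6; B→slot 4; E→slot 2; J skipped; D skipped; H skipped; I skipped.
Profit = 82 + 76 + 83 + 77 + 81 + 78 = 477

477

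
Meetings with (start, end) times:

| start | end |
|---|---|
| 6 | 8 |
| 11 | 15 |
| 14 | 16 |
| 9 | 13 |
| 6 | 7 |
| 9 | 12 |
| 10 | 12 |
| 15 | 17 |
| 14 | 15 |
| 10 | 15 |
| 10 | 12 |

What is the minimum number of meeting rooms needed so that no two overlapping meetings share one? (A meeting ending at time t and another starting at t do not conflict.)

6

Count concurrent intervals with a sweep; the peak is the room count.
Events (time:±→running): 6:+→1 6:+→2 7:-→1 8:-→0 9:+→1 9:+→2 10:+→3 10:+→4 10:+→5 11:+→6 … peak 6.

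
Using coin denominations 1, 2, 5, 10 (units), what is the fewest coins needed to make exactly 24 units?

4

Use the largest denomination that fits, subtract, and repeat.
24 = 2×10 + 2×2
Total coins = 2 + 2 = 4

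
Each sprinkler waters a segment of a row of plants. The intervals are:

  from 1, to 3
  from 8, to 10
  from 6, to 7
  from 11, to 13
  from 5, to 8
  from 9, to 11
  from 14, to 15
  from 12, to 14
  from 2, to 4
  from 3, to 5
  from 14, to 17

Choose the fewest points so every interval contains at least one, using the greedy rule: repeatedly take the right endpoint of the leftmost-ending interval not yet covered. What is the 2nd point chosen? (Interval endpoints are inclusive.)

Sorted: [1,3] [2,4] [3,5] [6,7] [5,8] [8,10] [9,11] [11,13] [12,14] [14,15] [14,17]
{[1,3],[2,4],[3,5]} hit by 3; {[6,7],[5,8]} hit by 7; {[8,10],[9,11]} hit by 10; {[11,13],[12,14]} hit by 13; {[14,15],[14,17]} hit by 15.
Points: 3, 7, 10, 13, 15 (5 total).

7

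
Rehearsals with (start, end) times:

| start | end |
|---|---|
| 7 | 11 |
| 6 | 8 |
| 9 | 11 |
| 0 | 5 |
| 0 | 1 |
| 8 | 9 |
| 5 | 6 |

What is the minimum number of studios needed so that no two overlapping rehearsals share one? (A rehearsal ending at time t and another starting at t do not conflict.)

Count concurrent intervals with a sweep; the peak is the room count.
starts: [0, 0, 5, 6, 7, 8, 9]
ends:   [1, 5, 6, 8, 9, 11, 11]
s0→1 s0→2  — peak 2.

2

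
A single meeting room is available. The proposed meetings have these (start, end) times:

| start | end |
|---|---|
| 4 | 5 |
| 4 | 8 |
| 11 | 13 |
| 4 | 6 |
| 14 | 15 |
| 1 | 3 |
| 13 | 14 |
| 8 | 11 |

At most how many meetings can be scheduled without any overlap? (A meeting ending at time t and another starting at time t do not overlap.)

Sorted by end: (1,3)  (4,5)  (4,6)  (4,8)  (8,11)  (11,13)  (13,14)  (14,15)
take (1,3); take (4,5); skip (4,6); take (8,11); take (11,13); take (13,14); take (14,15).
Selected 6 meetings.

6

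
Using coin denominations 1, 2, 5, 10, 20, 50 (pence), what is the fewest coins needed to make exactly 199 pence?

199 = 3×50 + 2×20 + 1×5 + 2×2
Total coins = 3 + 2 + 1 + 2 = 8

8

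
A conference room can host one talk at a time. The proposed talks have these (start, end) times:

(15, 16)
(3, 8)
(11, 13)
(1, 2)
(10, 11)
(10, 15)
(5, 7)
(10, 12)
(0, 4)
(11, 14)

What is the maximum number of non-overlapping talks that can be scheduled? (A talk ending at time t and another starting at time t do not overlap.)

5

Order by finish time; keep every interval that doesn't clash with the previous kept one.
Sorted by end: (1,2)  (0,4)  (5,7)  (3,8)  (10,11)  (10,12)  (11,13)  (11,14)  (10,15)  (15,16)
take (1,2); take (5,7); take (10,11); take (11,13); take (15,16).
Selected 5 talks.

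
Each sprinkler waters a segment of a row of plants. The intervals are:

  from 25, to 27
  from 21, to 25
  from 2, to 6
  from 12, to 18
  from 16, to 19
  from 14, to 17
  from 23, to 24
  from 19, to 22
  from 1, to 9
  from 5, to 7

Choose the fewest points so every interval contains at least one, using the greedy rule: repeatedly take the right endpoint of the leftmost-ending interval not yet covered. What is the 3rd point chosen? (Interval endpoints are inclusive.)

Process intervals by earliest right end; each time one isn't hit yet, stab at its right endpoint.
By right end: [2,6]  [5,7]  [1,9]  [14,17]  [12,18]  [16,19]  [19,22]  [23,24]  [21,25]  [25,27]
[2,6] uncovered → point at 6; [14,17] uncovered → point at 17; [19,22] uncovered → point at 22; [23,24] uncovered → point at 24; [25,27] uncovered → point at 27.
Points: 6, 17, 22, 24, 27 (5 total).

22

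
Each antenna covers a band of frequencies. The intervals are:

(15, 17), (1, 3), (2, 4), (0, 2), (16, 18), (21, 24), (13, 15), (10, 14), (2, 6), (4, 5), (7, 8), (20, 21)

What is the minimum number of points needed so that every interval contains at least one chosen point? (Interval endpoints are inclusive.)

6

Sorted: [0,2] [1,3] [2,4] [4,5] [2,6] [7,8] [10,14] [13,15] [15,17] [16,18] [20,21] [21,24]
{[0,2],[1,3],[2,4]} hit by 2; {[4,5],[2,6]} hit by 5; {[7,8]} hit by 8; {[10,14],[13,15]} hit by 14; {[15,17],[16,18]} hit by 17; {[20,21],[21,24]} hit by 21.
Points: 2, 5, 8, 14, 17, 21 (6 total).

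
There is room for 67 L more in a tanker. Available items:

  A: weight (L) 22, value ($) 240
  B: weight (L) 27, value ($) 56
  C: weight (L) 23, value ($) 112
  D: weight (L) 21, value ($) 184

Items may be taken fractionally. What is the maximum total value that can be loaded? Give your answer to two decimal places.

538.07

Order: A (240/22=10.91) > D (184/21=8.76) > C (112/23=4.87) > B (56/27=2.07)
Fill: take A (22 @ 240) → take D (21 @ 184) → take C (23 @ 112) → take 1/27 of B → 2.07; 67/67 used.
Total value = 538.07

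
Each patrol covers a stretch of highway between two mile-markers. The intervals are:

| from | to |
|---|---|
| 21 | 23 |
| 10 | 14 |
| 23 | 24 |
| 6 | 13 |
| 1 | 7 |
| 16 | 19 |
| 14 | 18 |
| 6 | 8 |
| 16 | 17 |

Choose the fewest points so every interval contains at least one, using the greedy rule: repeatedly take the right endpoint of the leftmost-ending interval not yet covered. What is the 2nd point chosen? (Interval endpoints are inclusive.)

14

Sort by right endpoint; whenever an interval is uncovered, place a point at its right end.
By right end: [1,7]  [6,8]  [6,13]  [10,14]  [16,17]  [14,18]  [16,19]  [21,23]  [23,24]
[1,7] uncovered → point at 7; [10,14] uncovered → point at 14; [16,17] uncovered → point at 17; [21,23] uncovered → point at 23.
Points: 7, 14, 17, 23 (4 total).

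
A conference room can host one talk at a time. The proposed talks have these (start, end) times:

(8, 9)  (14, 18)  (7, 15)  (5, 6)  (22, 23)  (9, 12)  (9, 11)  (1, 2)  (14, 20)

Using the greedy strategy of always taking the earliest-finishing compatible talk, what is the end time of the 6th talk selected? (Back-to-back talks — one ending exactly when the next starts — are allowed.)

Greedy by earliest finish: after sorting by end time, pick each interval compatible with the last pick.
By end time: (1,2), (5,6), (8,9), (9,11), (9,12), (7,15), (14,18), (14,20), (22,23).
Pick (1,2); next start ≥ 2 → (5,6); next start ≥ 6 → (8,9); next start ≥ 9 → (9,11); next start ≥ 11 → (14,18); next start ≥ 18 → (22,23).
Selected: (1,2) (5,6) (8,9) (9,11) (14,18) (22,23)

23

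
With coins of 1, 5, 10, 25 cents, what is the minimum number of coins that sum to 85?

Use the largest denomination that fits, subtract, and repeat.
85 = 3×25 + 1×10
Total coins = 3 + 1 = 4

4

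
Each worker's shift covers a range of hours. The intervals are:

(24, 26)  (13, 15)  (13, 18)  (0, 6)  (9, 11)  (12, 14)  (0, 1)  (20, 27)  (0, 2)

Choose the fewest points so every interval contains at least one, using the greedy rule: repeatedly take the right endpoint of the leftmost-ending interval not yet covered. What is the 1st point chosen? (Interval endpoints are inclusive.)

Sorted: [0,1] [0,2] [0,6] [9,11] [12,14] [13,15] [13,18] [24,26] [20,27]
{[0,1],[0,2],[0,6]} hit by 1; {[9,11]} hit by 11; {[12,14],[13,15],[13,18]} hit by 14; {[24,26],[20,27]} hit by 26.
Points: 1, 11, 14, 26 (4 total).

1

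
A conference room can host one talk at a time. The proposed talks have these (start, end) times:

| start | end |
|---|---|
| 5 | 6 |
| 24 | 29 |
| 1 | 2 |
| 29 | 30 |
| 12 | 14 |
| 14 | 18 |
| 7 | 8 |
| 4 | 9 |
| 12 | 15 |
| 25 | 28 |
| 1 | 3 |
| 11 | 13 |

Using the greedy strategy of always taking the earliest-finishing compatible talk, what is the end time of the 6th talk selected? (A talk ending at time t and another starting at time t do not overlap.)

28

Sorted by end: (1,2)  (1,3)  (5,6)  (7,8)  (4,9)  (11,13)  (12,14)  (12,15)  (14,18)  (25,28)  (24,29)  (29,30)
take (1,2); take (5,6); take (7,8); skip (4,9); take (11,13); take (14,18); take (25,28); skip (24,29); take (29,30).
Selected: (1,2) (5,6) (7,8) (11,13) (14,18) (25,28) (29,30)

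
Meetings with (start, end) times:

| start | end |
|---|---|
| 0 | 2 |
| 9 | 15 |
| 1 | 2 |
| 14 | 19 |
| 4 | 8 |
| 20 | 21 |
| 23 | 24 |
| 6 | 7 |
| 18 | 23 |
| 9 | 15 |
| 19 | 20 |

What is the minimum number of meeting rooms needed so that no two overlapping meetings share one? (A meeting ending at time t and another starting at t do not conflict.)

Count concurrent intervals with a sweep; the peak is the room count.
starts: [0, 1, 4, 6, 9, 9, 14, 18, 19, 20, 23]
ends:   [2, 2, 7, 8, 15, 15, 19, 20, 21, 23, 24]
s0→1 s1→2 e2→1 e2→0 s4→1 s6→2 e7→1 e8→0 s9→1 s9→2 s14→3  — peak 3.

3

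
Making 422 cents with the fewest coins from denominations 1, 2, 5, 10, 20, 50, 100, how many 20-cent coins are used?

Greedy: take as many of the largest coin as possible, then repeat with the remainder.
422 − 4×100→22 − 1×20→2 − 1×2→0
Count of 20: 1

1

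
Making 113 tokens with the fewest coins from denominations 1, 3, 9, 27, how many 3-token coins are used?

1

Use the largest denomination that fits, subtract, and repeat.
113 = 4×27 + 1×3 + 2×1
Count of 3: 1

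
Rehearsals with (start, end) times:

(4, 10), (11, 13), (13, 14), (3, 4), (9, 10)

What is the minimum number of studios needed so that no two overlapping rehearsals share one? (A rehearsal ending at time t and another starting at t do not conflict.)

2

The answer is the maximum number of intervals overlapping at any instant.
Events (time:±→running): 3:+→1 4:-→0 4:+→1 9:+→2 … peak 2.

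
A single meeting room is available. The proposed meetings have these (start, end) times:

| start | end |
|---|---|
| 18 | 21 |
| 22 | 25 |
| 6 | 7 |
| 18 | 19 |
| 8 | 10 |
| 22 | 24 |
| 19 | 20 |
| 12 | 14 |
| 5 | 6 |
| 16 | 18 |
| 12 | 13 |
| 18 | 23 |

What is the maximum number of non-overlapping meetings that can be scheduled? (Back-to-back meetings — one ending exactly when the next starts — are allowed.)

Sorted by end: (5,6)  (6,7)  (8,10)  (12,13)  (12,14)  (16,18)  (18,19)  (19,20)  (18,21)  (18,23)  (22,24)  (22,25)
take (5,6); take (6,7); take (8,10); take (12,13); skip (12,14); take (16,18); take (18,19); take (19,20); take (22,24); skip (22,25).
Selected 8 meetings.

8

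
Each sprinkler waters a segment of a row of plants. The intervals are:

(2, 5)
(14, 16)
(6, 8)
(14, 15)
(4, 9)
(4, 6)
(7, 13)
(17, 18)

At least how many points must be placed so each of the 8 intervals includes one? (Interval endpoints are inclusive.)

Sorted: [2,5] [4,6] [6,8] [4,9] [7,13] [14,15] [14,16] [17,18]
{[2,5],[4,6]} hit by 5; {[6,8],[4,9],[7,13]} hit by 8; {[14,15],[14,16]} hit by 15; {[17,18]} hit by 18.
Points: 5, 8, 15, 18 (4 total).

4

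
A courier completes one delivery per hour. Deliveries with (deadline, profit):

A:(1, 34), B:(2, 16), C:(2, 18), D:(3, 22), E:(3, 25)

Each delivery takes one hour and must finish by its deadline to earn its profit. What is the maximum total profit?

81

Take jobs in profit order; each goes to the latest open slot no later than its deadline.
By profit: A(d1,34), E(d3,25), D(d3,22), C(d2,18), B(d2,16)
A→slot 1; E→slot 3; D→slot 2; C skipped; B skipped.
Profit = 34 + 22 + 25 = 81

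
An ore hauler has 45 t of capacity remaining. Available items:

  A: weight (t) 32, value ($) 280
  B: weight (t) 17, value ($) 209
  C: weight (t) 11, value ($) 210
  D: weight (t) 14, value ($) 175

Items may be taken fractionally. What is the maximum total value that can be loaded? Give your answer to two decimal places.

Sort by value per unit weight and fill in that order.
Ratios (sorted): C 19.09, D 12.50, B 12.29, A 8.75
take C (11 @ 210); take D (14 @ 175); take B (17 @ 209); take 3/32 of A → 26.25. Capacity used 45/45.
Total value = 620.25

620.25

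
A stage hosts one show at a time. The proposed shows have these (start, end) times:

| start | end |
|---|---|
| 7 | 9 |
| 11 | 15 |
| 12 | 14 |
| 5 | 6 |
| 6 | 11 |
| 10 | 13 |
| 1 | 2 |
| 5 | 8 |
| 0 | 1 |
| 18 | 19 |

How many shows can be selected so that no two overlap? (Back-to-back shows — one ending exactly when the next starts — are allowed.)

Sorted by end: (0,1)  (1,2)  (5,6)  (5,8)  (7,9)  (6,11)  (10,13)  (12,14)  (11,15)  (18,19)
take (0,1); take (1,2); take (5,6); take (7,9); take (10,13); take (18,19).
Selected 6 shows.

6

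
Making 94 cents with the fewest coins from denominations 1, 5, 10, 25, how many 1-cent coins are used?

4

Greedy: take as many of the largest coin as possible, then repeat with the remainder.
94 − 3×25→19 − 1×10→9 − 1×5→4 − 4×1→0
Count of 1: 4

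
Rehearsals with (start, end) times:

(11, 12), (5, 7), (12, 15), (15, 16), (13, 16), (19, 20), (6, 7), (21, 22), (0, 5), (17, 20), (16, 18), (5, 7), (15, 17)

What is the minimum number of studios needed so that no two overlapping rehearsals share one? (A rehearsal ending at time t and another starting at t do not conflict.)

3

starts: [0, 5, 5, 6, 11, 12, 13, 15, 15, 16, 17, 19, 21]
ends:   [5, 7, 7, 7, 12, 15, 16, 16, 17, 18, 20, 20, 22]
s0→1 e5→0 s5→1 s5→2 s6→3  — peak 3.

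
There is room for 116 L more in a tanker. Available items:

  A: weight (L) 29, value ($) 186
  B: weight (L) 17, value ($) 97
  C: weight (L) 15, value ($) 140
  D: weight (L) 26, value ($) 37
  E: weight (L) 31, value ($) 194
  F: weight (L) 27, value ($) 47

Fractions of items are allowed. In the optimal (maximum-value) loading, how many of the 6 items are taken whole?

Sort by value per unit weight and fill in that order.
Ratios (sorted): C 9.33, A 6.41, E 6.26, B 5.71, F 1.74, D 1.42
take C (15 @ 140); take A (29 @ 186); take E (31 @ 194); take B (17 @ 97); take 24/27 of F → 41.78. Capacity used 116/116.
4 item(s) taken whole; one partial (take 24/27 of F).

4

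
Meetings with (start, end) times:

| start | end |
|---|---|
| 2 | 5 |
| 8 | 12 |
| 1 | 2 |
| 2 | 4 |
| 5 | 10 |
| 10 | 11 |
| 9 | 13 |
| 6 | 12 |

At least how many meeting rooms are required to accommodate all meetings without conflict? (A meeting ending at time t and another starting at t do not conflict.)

4

starts: [1, 2, 2, 5, 6, 8, 9, 10]
ends:   [2, 4, 5, 10, 11, 12, 12, 13]
s1→1 e2→0 s2→1 s2→2 e4→1 e5→0 s5→1 s6→2 s8→3 s9→4  — peak 4.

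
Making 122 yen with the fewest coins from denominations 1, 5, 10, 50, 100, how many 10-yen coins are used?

122 − 1×100→22 − 2×10→2 − 2×1→0
Count of 10: 2

2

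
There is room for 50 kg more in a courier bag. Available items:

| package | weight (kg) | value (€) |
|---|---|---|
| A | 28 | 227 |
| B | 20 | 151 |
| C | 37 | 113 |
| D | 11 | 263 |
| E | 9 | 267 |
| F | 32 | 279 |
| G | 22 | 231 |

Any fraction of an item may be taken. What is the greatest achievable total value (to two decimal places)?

830.75

Sort by value per unit weight and fill in that order.
Order: E (267/9=29.67) > D (263/11=23.91) > G (231/22=10.50) > F (279/32=8.72) > A (227/28=8.11) > B (151/20=7.55) > C (113/37=3.05)
Fill: take E (9 @ 267) → take D (11 @ 263) → take G (22 @ 231) → take 8/32 of F → 69.75; 50/50 used.
Total value = 830.75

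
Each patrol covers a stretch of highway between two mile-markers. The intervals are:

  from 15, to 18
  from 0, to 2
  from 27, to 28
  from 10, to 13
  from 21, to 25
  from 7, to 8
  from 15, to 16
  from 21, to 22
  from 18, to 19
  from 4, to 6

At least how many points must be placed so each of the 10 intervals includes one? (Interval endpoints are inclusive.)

8

Sort by right endpoint; whenever an interval is uncovered, place a point at its right end.
Sorted: [0,2] [4,6] [7,8] [10,13] [15,16] [15,18] [18,19] [21,22] [21,25] [27,28]
{[0,2]} hit by 2; {[4,6]} hit by 6; {[7,8]} hit by 8; {[10,13]} hit by 13; {[15,16],[15,18]} hit by 16; {[18,19]} hit by 19; {[21,22],[21,25]} hit by 22; {[27,28]} hit by 28.
Points: 2, 6, 8, 13, 16, 19, 22, 28 (8 total).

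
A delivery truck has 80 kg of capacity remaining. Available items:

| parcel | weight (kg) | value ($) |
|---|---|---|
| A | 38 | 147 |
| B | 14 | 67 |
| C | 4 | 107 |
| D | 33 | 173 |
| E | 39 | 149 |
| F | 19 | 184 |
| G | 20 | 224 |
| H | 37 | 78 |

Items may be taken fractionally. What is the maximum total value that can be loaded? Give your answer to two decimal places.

707.14

Greedy by value/weight ratio, highest first.
Order: C (107/4=26.75) > G (224/20=11.20) > F (184/19=9.68) > D (173/33=5.24) > B (67/14=4.79) > A (147/38=3.87) > E (149/39=3.82) > H (78/37=2.11)
Fill: take C (4 @ 107) → take G (20 @ 224) → take F (19 @ 184) → take D (33 @ 173) → take 4/14 of B → 19.14; 80/80 used.
Total value = 707.14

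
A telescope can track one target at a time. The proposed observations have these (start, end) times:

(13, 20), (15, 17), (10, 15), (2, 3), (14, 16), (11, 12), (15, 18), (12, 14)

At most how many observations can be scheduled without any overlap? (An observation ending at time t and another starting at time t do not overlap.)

Sorted by end: (2,3)  (11,12)  (12,14)  (10,15)  (14,16)  (15,17)  (15,18)  (13,20)
take (2,3); take (11,12); take (12,14); skip (10,15); take (14,16); skip (15,18); skip (13,20).
Selected 4 observations.

4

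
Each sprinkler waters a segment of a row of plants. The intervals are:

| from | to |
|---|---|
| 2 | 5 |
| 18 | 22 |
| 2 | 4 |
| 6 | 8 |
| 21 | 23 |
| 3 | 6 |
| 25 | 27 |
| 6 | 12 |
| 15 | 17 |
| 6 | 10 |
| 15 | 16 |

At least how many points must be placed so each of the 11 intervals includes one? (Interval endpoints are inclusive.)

Sorted: [2,4] [2,5] [3,6] [6,8] [6,10] [6,12] [15,16] [15,17] [18,22] [21,23] [25,27]
{[2,4],[2,5],[3,6]} hit by 4; {[6,8],[6,10],[6,12]} hit by 8; {[15,16],[15,17]} hit by 16; {[18,22],[21,23]} hit by 22; {[25,27]} hit by 27.
Points: 4, 8, 16, 22, 27 (5 total).

5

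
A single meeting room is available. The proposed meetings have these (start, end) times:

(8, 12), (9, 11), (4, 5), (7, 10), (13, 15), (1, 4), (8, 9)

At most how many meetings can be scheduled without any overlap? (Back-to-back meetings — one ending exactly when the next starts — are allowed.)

Order by finish time; keep every interval that doesn't clash with the previous kept one.
Sorted by end: (1,4)  (4,5)  (8,9)  (7,10)  (9,11)  (8,12)  (13,15)
take (1,4); take (4,5); take (8,9); take (9,11); skip (8,12); take (13,15).
Selected 5 meetings.

5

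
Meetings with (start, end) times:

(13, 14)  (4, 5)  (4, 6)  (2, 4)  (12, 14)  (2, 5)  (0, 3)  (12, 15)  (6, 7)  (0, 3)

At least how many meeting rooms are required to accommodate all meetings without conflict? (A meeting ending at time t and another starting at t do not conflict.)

4

The answer is the maximum number of intervals overlapping at any instant.
Events (time:±→running): 0:+→1 0:+→2 2:+→3 2:+→4 … peak 4.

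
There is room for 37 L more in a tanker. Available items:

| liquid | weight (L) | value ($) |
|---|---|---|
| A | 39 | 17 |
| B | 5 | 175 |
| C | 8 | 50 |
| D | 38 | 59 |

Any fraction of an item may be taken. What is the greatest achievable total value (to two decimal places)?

262.26

Greedy by value/weight ratio, highest first.
Ratios (sorted): B 35.00, C 6.25, D 1.55, A 0.44
take B (5 @ 175); take C (8 @ 50); take 24/38 of D → 37.26. Capacity used 37/37.
Total value = 262.26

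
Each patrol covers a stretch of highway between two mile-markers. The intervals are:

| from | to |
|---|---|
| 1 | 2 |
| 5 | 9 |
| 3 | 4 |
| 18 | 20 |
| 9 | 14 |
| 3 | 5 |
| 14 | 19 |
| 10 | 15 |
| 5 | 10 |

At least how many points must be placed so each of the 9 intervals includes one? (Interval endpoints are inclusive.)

Sort by right endpoint; whenever an interval is uncovered, place a point at its right end.
Sorted: [1,2] [3,4] [3,5] [5,9] [5,10] [9,14] [10,15] [14,19] [18,20]
{[1,2]} hit by 2; {[3,4],[3,5]} hit by 4; {[5,9],[5,10],[9,14]} hit by 9; {[10,15],[14,19]} hit by 15; {[18,20]} hit by 20.
Points: 2, 4, 9, 15, 20 (5 total).

5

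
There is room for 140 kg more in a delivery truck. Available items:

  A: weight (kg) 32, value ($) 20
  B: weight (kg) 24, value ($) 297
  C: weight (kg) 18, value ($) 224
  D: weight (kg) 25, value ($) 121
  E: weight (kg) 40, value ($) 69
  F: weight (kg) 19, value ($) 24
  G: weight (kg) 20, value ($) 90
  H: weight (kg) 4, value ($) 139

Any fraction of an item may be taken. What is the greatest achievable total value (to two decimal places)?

951.37

Greedy by value/weight ratio, highest first.
Ratios (sorted): H 34.75, C 12.44, B 12.38, D 4.84, G 4.50, E 1.73, F 1.26, A 0.62
take H (4 @ 139); take C (18 @ 224); take B (24 @ 297); take D (25 @ 121); take G (20 @ 90); take E (40 @ 69); take 9/19 of F → 11.37. Capacity used 140/140.
Total value = 951.37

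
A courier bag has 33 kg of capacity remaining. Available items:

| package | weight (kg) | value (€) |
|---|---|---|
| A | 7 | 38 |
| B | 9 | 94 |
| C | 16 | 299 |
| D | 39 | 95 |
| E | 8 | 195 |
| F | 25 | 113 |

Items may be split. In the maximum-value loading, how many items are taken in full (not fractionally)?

3

Sort by value per unit weight and fill in that order.
Order: E (195/8=24.38) > C (299/16=18.69) > B (94/9=10.44) > A (38/7=5.43) > F (113/25=4.52) > D (95/39=2.44)
Fill: take E (8 @ 195) → take C (16 @ 299) → take B (9 @ 94); 33/33 used.
3 item(s) taken whole.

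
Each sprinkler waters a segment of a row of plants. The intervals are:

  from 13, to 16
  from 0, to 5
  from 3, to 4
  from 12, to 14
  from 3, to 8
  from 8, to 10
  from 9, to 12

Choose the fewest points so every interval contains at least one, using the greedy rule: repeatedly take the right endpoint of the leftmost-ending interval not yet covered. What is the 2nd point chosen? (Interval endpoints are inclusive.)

10

Sorted: [3,4] [0,5] [3,8] [8,10] [9,12] [12,14] [13,16]
{[3,4],[0,5],[3,8]} hit by 4; {[8,10],[9,12]} hit by 10; {[12,14],[13,16]} hit by 14.
Points: 4, 10, 14 (3 total).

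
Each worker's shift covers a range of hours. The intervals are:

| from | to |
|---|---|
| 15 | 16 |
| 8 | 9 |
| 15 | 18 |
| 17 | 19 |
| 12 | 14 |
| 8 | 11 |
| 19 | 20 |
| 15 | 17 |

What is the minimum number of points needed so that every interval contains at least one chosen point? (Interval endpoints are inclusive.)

4

Sort by right endpoint; whenever an interval is uncovered, place a point at its right end.
Sorted: [8,9] [8,11] [12,14] [15,16] [15,17] [15,18] [17,19] [19,20]
{[8,9],[8,11]} hit by 9; {[12,14]} hit by 14; {[15,16],[15,17],[15,18]} hit by 16; {[17,19],[19,20]} hit by 19.
Points: 9, 14, 16, 19 (4 total).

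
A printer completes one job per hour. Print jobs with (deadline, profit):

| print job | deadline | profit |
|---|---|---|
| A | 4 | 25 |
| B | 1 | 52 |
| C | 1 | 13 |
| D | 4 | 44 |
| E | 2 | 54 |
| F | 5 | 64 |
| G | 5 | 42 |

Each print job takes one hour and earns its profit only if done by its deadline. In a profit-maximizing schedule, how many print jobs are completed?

Take jobs in profit order; each goes to the latest open slot no later than its deadline.
Profit order: F=64 E=54 B=52 D=44 G=42 A=25 C=13
Assign: F→slot 5, E→slot 2, B→slot 1, D→slot 4, G→slot 3, A skipped, C skipped.
Slots: [1:B] [2:E] [3:G] [4:D] [5:F]
5 of 7 scheduled.

5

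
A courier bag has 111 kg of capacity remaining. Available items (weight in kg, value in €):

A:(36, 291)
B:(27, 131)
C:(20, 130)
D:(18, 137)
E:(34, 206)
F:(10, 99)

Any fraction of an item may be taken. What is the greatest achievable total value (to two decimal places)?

820.59

Ratios (sorted): F 9.90, A 8.08, D 7.61, C 6.50, E 6.06, B 4.85
take F (10 @ 99); take A (36 @ 291); take D (18 @ 137); take C (20 @ 130); take 27/34 of E → 163.59. Capacity used 111/111.
Total value = 820.59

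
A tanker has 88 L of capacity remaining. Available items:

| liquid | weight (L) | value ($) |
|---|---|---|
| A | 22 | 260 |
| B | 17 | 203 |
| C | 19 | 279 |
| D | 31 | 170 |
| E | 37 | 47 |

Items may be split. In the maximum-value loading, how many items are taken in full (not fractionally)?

Sort by value per unit weight and fill in that order.
Ratios (sorted): C 14.68, B 11.94, A 11.82, D 5.48, E 1.27
take C (19 @ 279); take B (17 @ 203); take A (22 @ 260); take 30/31 of D → 164.52. Capacity used 88/88.
3 item(s) taken whole; one partial (take 30/31 of D).

3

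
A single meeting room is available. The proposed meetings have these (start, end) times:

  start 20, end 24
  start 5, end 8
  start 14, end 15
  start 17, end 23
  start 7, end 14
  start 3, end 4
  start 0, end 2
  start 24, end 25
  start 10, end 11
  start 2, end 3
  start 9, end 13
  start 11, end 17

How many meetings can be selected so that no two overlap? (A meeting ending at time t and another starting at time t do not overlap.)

8

Greedy by earliest finish: after sorting by end time, pick each interval compatible with the last pick.
Sorted by end: (0,2)  (2,3)  (3,4)  (5,8)  (10,11)  (9,13)  (7,14)  (14,15)  (11,17)  (17,23)  (20,24)  (24,25)
take (0,2); take (2,3); take (3,4); take (5,8); take (10,11); take (14,15); take (17,23); skip (20,24); take (24,25).
Selected 8 meetings.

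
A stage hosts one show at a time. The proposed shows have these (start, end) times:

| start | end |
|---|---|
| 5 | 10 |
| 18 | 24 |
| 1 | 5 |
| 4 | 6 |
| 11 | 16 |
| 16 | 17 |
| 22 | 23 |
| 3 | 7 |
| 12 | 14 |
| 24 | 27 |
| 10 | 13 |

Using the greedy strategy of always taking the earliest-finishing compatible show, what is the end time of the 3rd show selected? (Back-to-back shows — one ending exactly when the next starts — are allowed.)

Sorted by end: (1,5)  (4,6)  (3,7)  (5,10)  (10,13)  (12,14)  (11,16)  (16,17)  (22,23)  (18,24)  (24,27)
take (1,5); skip (4,6); skip (3,7); take (5,10); take (10,13); take (16,17); take (22,23); take (24,27).
Selected: (1,5) (5,10) (10,13) (16,17) (22,23) (24,27)

13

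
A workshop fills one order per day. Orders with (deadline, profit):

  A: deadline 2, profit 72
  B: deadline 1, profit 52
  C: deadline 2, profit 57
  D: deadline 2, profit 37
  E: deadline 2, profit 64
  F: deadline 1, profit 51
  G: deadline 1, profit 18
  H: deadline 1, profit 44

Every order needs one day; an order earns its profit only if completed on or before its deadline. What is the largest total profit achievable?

136

Take jobs in profit order; each goes to the latest open slot no later than its deadline.
By profit: A(d2,72), E(d2,64), C(d2,57), B(d1,52), F(d1,51), H(d1,44), D(d2,37), G(d1,18)
A→slot 2; E→slot 1; C skipped; B skipped; F skipped; H skipped; D skipped; G skipped.
Profit = 64 + 72 = 136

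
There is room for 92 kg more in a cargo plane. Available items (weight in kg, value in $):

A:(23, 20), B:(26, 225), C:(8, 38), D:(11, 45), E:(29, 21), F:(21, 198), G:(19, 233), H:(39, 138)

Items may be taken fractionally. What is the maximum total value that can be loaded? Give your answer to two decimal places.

Ratios (sorted): G 12.26, F 9.43, B 8.65, C 4.75, D 4.09, H 3.54, A 0.87, E 0.72
take G (19 @ 233); take F (21 @ 198); take B (26 @ 225); take C (8 @ 38); take D (11 @ 45); take 7/39 of H → 24.77. Capacity used 92/92.
Total value = 763.77

763.77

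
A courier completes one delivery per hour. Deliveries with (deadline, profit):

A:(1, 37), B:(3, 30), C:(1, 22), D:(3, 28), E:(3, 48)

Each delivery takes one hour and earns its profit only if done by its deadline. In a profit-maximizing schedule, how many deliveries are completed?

Take jobs in profit order; each goes to the latest open slot no later than its deadline.
By profit: E(d3,48), A(d1,37), B(d3,30), D(d3,28), C(d1,22)
E→slot 3; A→slot 1; B→slot 2; D skipped; C skipped.
3 of 5 scheduled.

3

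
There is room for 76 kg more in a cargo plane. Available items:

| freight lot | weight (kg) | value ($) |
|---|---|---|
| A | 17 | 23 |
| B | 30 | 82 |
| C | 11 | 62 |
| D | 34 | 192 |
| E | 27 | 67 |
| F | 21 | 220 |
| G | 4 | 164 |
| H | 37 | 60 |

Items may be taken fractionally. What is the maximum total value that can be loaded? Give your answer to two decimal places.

Order: G (164/4=41.00) > F (220/21=10.48) > D (192/34=5.65) > C (62/11=5.64) > B (82/30=2.73) > E (67/27=2.48) > H (60/37=1.62) > A (23/17=1.35)
Fill: take G (4 @ 164) → take F (21 @ 220) → take D (34 @ 192) → take C (11 @ 62) → take 6/30 of B → 16.40; 76/76 used.
Total value = 654.40

654.40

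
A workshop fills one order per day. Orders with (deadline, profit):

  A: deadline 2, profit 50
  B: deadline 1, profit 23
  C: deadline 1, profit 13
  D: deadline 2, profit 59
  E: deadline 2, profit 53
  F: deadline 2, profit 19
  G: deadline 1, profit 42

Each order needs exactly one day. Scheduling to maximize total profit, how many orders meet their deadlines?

2

Profit order: D=59 E=53 A=50 G=42 B=23 F=19 C=13
Assign: D→slot 2, E→slot 1, A skipped, G skipped, B skipped, F skipped, C skipped.
Slots: [1:E] [2:D]
2 of 7 scheduled.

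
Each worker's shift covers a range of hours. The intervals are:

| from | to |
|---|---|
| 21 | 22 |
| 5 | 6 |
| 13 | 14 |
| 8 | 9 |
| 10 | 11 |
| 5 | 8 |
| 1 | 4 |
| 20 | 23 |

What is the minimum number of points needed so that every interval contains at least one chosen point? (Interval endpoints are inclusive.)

Sorted: [1,4] [5,6] [5,8] [8,9] [10,11] [13,14] [21,22] [20,23]
{[1,4]} hit by 4; {[5,6],[5,8]} hit by 6; {[8,9]} hit by 9; {[10,11]} hit by 11; {[13,14]} hit by 14; {[21,22],[20,23]} hit by 22.
Points: 4, 6, 9, 11, 14, 22 (6 total).

6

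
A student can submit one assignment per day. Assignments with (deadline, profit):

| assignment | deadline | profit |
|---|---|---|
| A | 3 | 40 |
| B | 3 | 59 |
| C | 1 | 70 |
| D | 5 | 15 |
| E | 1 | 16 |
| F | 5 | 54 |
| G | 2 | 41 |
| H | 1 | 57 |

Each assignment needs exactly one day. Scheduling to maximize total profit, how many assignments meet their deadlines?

5

Take jobs in profit order; each goes to the latest open slot no later than its deadline.
Profit order: C=70 B=59 H=57 F=54 G=41 A=40 E=16 D=15
Assign: C→slot 1, B→slot 3, H skipped, F→slot 5, G→slot 2, A skipped, E skipped, D→slot 4.
Slots: [1:C] [2:G] [3:B] [4:D] [5:F]
5 of 8 scheduled.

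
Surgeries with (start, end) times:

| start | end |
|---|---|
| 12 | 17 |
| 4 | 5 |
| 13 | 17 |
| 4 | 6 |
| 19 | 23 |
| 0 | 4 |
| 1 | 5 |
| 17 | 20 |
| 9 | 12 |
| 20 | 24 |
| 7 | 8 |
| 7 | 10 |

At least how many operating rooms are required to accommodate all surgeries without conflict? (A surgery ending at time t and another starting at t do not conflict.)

3

The answer is the maximum number of intervals overlapping at any instant.
starts: [0, 1, 4, 4, 7, 7, 9, 12, 13, 17, 19, 20]
ends:   [4, 5, 5, 6, 8, 10, 12, 17, 17, 20, 23, 24]
s0→1 s1→2 e4→1 s4→2 s4→3  — peak 3.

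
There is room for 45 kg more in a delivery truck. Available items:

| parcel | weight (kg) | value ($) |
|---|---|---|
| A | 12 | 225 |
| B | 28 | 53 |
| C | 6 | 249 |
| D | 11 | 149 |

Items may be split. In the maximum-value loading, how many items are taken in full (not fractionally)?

3

Sort by value per unit weight and fill in that order.
Order: C (249/6=41.50) > A (225/12=18.75) > D (149/11=13.55) > B (53/28=1.89)
Fill: take C (6 @ 249) → take A (12 @ 225) → take D (11 @ 149) → take 16/28 of B → 30.29; 45/45 used.
3 item(s) taken whole; one partial (take 16/28 of B).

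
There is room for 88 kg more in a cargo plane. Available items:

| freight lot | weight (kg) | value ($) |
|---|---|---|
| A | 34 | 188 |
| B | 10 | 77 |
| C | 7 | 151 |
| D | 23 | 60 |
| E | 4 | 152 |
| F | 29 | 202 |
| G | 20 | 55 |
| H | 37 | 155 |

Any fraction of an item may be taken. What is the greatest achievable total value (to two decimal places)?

Greedy by value/weight ratio, highest first.
Ratios (sorted): E 38.00, C 21.57, B 7.70, F 6.97, A 5.53, H 4.19, G 2.75, D 2.61
take E (4 @ 152); take C (7 @ 151); take B (10 @ 77); take F (29 @ 202); take A (34 @ 188); take 4/37 of H → 16.76. Capacity used 88/88.
Total value = 786.76

786.76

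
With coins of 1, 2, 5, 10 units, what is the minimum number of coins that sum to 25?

Use the largest denomination that fits, subtract, and repeat.
25 = 2×10 + 1×5
Total coins = 2 + 1 = 3

3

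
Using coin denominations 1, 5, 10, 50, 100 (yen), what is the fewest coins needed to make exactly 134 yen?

8

134 − 1×100→34 − 3×10→4 − 4×1→0
Total coins = 1 + 3 + 4 = 8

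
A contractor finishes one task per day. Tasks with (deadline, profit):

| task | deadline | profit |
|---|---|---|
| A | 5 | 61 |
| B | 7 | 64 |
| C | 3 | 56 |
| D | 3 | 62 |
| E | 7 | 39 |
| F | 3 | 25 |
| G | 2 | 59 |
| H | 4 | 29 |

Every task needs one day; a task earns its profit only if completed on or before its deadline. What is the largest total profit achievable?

Sort by profit descending; place each in the latest free slot ≤ its deadline.
Profit order: B=64 D=62 A=61 G=59 C=56 E=39 H=29 F=25
Assign: B→slot 7, D→slot 3, A→slot 5, G→slot 2, C→slot 1, E→slot 6, H→slot 4, F skipped.
Slots: [1:C] [2:G] [3:D] [4:H] [5:A] [6:E] [7:B]
Profit = 56 + 59 + 62 + 29 + 61 + 39 + 64 = 370

370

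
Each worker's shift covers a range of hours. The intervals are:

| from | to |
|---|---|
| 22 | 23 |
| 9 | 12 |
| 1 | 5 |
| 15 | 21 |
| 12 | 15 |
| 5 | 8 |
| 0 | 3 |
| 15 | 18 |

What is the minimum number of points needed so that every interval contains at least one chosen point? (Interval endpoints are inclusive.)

By right end: [0,3]  [1,5]  [5,8]  [9,12]  [12,15]  [15,18]  [15,21]  [22,23]
[0,3] uncovered → point at 3; [5,8] uncovered → point at 8; [9,12] uncovered → point at 12; [15,18] uncovered → point at 18; [22,23] uncovered → point at 23.
Points: 3, 8, 12, 18, 23 (5 total).

5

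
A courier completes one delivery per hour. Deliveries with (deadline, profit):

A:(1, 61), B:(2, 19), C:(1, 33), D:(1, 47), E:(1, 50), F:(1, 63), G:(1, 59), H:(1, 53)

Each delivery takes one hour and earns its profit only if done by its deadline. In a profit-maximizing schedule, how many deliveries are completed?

2

By profit: F(d1,63), A(d1,61), G(d1,59), H(d1,53), E(d1,50), D(d1,47), C(d1,33), B(d2,19)
F→slot 1; A skipped; G skipped; H skipped; E skipped; D skipped; C skipped; B→slot 2.
2 of 8 scheduled.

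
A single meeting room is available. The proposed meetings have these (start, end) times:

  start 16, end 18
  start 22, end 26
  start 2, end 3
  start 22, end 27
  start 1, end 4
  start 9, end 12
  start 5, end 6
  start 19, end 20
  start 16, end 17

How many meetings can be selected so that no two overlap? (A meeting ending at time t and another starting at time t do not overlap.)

Order by finish time; keep every interval that doesn't clash with the previous kept one.
By end time: (2,3), (1,4), (5,6), (9,12), (16,17), (16,18), (19,20), (22,26), (22,27).
Pick (2,3); next start ≥ 3 → (5,6); next start ≥ 6 → (9,12); next start ≥ 12 → (16,17); next start ≥ 17 → (19,20); next start ≥ 20 → (22,26).
Selected 6 meetings.

6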